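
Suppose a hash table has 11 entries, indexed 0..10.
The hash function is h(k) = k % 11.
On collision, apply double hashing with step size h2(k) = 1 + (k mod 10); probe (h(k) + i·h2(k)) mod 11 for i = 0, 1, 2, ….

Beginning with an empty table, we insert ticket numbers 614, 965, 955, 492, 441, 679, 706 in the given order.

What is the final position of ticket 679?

Insert 614: h=9, slot 9 empty → index 9.
Insert 965: h=8, slot 8 empty → index 8.
Insert 955: h=9, h2=6, slot 9 occupied → index 4.
Insert 492: h=8, h2=3, slot 8 occupied → index 0.
Insert 441: h=1, slot 1 empty → index 1.
Insert 679: h=8, h2=10, slot 8 occupied → index 7.
Insert 706: h=2, slot 2 empty → index 2.
Table: [492, 441, 706, -, 955, -, -, 679, 965, 614, -]

7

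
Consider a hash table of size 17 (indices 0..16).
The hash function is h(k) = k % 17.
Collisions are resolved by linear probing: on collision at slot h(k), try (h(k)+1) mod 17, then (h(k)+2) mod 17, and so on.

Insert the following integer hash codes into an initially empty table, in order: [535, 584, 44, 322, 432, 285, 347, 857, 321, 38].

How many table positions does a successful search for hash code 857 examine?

535 hashes to 8; slot 8 is free -> place at 8.
584 hashes to 6; slot 6 is free -> place at 6.
44 hashes to 10; slot 10 is free -> place at 10.
322 hashes to 16; slot 16 is free -> place at 16.
432 hashes to 7; slot 7 is free -> place at 7.
285 hashes to 13; slot 13 is free -> place at 13.
347 hashes to 7; 7,8 taken -> place at 9.
857 hashes to 7; 7,8,9,10 taken -> place at 11.
321 hashes to 15; slot 15 is free -> place at 15.
38 hashes to 4; slot 4 is free -> place at 4.
Table: [_, _, _, _, 38, _, 584, 432, 535, 347, 44, 857, _, 285, _, 321, 322]
Lookup 857: h=7, probe 7,8,9,10,11 → found at 11.

5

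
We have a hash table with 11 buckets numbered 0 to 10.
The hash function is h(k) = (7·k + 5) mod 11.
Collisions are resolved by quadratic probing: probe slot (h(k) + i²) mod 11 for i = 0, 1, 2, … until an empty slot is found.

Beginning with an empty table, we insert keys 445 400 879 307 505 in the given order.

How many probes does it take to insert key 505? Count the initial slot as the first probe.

445 hashes to 7; slot 7 is free -> place at 7.
400 hashes to 0; slot 0 is free -> place at 0.
879 hashes to 9; slot 9 is free -> place at 9.
307 hashes to 9; 9 taken -> place at 10.
505 hashes to 9; 9,10 taken -> place at 2.
Table: [400, ∅, 505, ∅, ∅, ∅, ∅, 445, ∅, 879, 307]

3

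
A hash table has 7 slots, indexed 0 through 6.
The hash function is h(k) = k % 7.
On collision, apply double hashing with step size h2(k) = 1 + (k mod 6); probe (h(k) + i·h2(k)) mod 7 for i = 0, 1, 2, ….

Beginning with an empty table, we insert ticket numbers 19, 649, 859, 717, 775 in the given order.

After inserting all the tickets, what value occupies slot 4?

775

19 hashes to 5; slot 5 is free → place at 5.
649 hashes to 5, h2=2; 5 taken → place at 0.
859 hashes to 5, h2=2; 5,0 taken → place at 2.
717 hashes to 3; slot 3 is free → place at 3.
775 hashes to 5, h2=2; 5,0,2 taken → place at 4.
Table: [649, _, 859, 717, 775, 19, _]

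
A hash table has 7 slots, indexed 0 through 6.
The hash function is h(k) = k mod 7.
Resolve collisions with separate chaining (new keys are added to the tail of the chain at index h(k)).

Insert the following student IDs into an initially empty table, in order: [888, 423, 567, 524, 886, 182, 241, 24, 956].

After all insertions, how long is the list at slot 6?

2

888 → bucket 6
423 → bucket 3
567 → bucket 0
524 → bucket 6 (collision)
886 → bucket 4
182 → bucket 0 (collision)
241 → bucket 3 (collision)
24 → bucket 3 (collision)
956 → bucket 4 (collision)
Final buckets:
0: 567 -> 182
1: -
2: -
3: 423 -> 241 -> 24
4: 886 -> 956
5: -
6: 888 -> 524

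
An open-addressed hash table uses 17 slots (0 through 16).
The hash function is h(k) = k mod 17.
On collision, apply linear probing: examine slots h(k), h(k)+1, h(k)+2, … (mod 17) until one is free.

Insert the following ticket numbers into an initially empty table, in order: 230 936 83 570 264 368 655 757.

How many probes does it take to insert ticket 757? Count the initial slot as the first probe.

6

Insert 230: h=9, slot 9 empty => index 9.
Insert 936: h=1, slot 1 empty => index 1.
Insert 83: h=15, slot 15 empty => index 15.
Insert 570: h=9, slot 9 occupied => index 10.
Insert 264: h=9, slots 9,10 occupied => index 11.
Insert 368: h=11, slot 11 occupied => index 12.
Insert 655: h=9, slots 9,10,11,12 occupied => index 13.
Insert 757: h=9, slots 9,10,11,12,13 occupied => index 14.
Table: [-, 936, -, -, -, -, -, -, -, 230, 570, 264, 368, 655, 757, 83, -]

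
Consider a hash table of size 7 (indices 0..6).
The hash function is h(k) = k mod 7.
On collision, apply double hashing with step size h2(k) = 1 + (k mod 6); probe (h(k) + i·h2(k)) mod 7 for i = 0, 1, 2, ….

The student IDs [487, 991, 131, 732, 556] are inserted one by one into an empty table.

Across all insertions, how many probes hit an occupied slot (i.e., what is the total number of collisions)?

4

487: h=4 → slot 4
991: h=4, h2=2, probe 4,6 → slot 6
131: h=5 → slot 5
732: h=4, h2=1, probe 4,5,6,0 → slot 0
556: h=3 → slot 3
Table: [732, ∅, ∅, 556, 487, 131, 991]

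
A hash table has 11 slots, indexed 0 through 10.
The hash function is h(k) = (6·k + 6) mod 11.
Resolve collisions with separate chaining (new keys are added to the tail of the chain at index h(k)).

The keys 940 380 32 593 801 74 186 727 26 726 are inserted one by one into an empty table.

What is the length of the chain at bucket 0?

3

Insert 940: h=3, bucket 3 empty -> new chain.
Insert 380: h=9, bucket 9 empty -> new chain.
Insert 32: h=0, bucket 0 empty -> new chain.
Insert 593: h=0, bucket 0 nonempty -> append to chain.
Insert 801: h=5, bucket 5 empty -> new chain.
Insert 74: h=10, bucket 10 empty -> new chain.
Insert 186: h=0, bucket 0 nonempty -> append to chain.
Insert 727: h=1, bucket 1 empty -> new chain.
Insert 26: h=8, bucket 8 empty -> new chain.
Insert 726: h=6, bucket 6 empty -> new chain.
Final buckets:
0: 32 -> 593 -> 186
1: 727
2: ∅
3: 940
4: ∅
5: 801
6: 726
7: ∅
8: 26
9: 380
10: 74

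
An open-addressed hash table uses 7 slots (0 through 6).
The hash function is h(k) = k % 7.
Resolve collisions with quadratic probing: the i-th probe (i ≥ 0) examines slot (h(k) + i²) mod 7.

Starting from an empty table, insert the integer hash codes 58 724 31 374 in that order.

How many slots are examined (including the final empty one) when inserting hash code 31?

Insert 58: h=2, slot 2 empty → index 2.
Insert 724: h=3, slot 3 empty → index 3.
Insert 31: h=3, slot 3 occupied → index 4.
Insert 374: h=3, slots 3,4 occupied → index 0.
Table: [374, _, 58, 724, 31, _, _]

2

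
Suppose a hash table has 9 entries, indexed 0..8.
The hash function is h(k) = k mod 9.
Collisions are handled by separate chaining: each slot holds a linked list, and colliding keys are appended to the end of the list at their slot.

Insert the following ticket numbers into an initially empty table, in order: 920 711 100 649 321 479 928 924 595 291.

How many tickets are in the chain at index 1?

4

Insert 920: h=2, bucket 2 empty -> new chain.
Insert 711: h=0, bucket 0 empty -> new chain.
Insert 100: h=1, bucket 1 empty -> new chain.
Insert 649: h=1, bucket 1 nonempty -> append to chain.
Insert 321: h=6, bucket 6 empty -> new chain.
Insert 479: h=2, bucket 2 nonempty -> append to chain.
Insert 928: h=1, bucket 1 nonempty -> append to chain.
Insert 924: h=6, bucket 6 nonempty -> append to chain.
Insert 595: h=1, bucket 1 nonempty -> append to chain.
Insert 291: h=3, bucket 3 empty -> new chain.
Final buckets:
0: 711
1: 100 -> 649 -> 928 -> 595
2: 920 -> 479
3: 291
4: —
5: —
6: 321 -> 924
7: —
8: —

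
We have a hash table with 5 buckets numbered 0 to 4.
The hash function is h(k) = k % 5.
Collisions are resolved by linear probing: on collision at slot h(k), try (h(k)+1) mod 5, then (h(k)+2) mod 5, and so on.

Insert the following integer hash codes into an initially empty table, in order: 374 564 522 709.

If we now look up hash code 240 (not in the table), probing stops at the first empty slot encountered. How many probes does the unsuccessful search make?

4

374 hashes to 4; slot 4 is free → place at 4.
564 hashes to 4; 4 taken → place at 0.
522 hashes to 2; slot 2 is free → place at 2.
709 hashes to 4; 4,0 taken → place at 1.
Table: [564, 709, 522, ∅, 374]
Lookup 240: h=0, probe 0,1,2,3 → slot 3 empty, not found.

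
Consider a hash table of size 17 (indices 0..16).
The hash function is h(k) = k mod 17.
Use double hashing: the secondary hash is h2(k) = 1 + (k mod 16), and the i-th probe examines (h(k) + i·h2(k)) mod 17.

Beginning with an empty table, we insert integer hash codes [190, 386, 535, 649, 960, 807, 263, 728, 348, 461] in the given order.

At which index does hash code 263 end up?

7

190 hashes to 3; slot 3 is free -> place at 3.
386 hashes to 12; slot 12 is free -> place at 12.
535 hashes to 8; slot 8 is free -> place at 8.
649 hashes to 3, h2=10; 3 taken -> place at 13.
960 hashes to 8, h2=1; 8 taken -> place at 9.
807 hashes to 8, h2=8; 8 taken -> place at 16.
263 hashes to 8, h2=8; 8,16 taken -> place at 7.
728 hashes to 14; slot 14 is free -> place at 14.
348 hashes to 8, h2=13; 8 taken -> place at 4.
461 hashes to 2; slot 2 is free -> place at 2.
Table: [., ., 461, 190, 348, ., ., 263, 535, 960, ., ., 386, 649, 728, ., 807]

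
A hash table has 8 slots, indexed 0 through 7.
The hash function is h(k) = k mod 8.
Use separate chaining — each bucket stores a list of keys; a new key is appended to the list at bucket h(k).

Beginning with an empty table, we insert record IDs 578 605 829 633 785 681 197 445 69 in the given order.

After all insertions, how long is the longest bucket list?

5

Insert 578: h=2, bucket 2 empty -> new chain.
Insert 605: h=5, bucket 5 empty -> new chain.
Insert 829: h=5, bucket 5 nonempty -> append to chain.
Insert 633: h=1, bucket 1 empty -> new chain.
Insert 785: h=1, bucket 1 nonempty -> append to chain.
Insert 681: h=1, bucket 1 nonempty -> append to chain.
Insert 197: h=5, bucket 5 nonempty -> append to chain.
Insert 445: h=5, bucket 5 nonempty -> append to chain.
Insert 69: h=5, bucket 5 nonempty -> append to chain.
Final buckets:
0: _
1: 633 -> 785 -> 681
2: 578
3: _
4: _
5: 605 -> 829 -> 197 -> 445 -> 69
6: _
7: _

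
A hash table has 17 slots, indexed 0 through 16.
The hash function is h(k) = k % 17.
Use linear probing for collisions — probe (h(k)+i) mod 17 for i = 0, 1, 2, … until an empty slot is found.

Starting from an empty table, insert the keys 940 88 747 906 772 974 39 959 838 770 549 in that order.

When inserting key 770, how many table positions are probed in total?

940: h=5 -> slot 5
88: h=3 -> slot 3
747: h=16 -> slot 16
906: h=5, probe 5,6 -> slot 6
772: h=7 -> slot 7
974: h=5, probe 5,6,7,8 -> slot 8
39: h=5, probe 5,6,7,8,9 -> slot 9
959: h=7, probe 7,8,9,10 -> slot 10
838: h=5, probe 5,6,7,8,9,10,11 -> slot 11
770: h=5, probe 5,6,7,8,9,10,11,12 -> slot 12
549: h=5, probe 5,6,7,8,9,10,11,12,13 -> slot 13
Table: [-, -, -, 88, -, 940, 906, 772, 974, 39, 959, 838, 770, 549, -, -, 747]

8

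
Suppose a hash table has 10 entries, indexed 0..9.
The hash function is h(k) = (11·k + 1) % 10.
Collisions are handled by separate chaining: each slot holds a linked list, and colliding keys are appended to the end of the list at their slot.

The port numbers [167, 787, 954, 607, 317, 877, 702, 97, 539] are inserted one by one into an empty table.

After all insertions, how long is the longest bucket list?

6

167 → bucket 8
787 → bucket 8 (collision)
954 → bucket 5
607 → bucket 8 (collision)
317 → bucket 8 (collision)
877 → bucket 8 (collision)
702 → bucket 3
97 → bucket 8 (collision)
539 → bucket 0
Final buckets:
0: 539
1: .
2: .
3: 702
4: .
5: 954
6: .
7: .
8: 167 -> 787 -> 607 -> 317 -> 877 -> 97
9: .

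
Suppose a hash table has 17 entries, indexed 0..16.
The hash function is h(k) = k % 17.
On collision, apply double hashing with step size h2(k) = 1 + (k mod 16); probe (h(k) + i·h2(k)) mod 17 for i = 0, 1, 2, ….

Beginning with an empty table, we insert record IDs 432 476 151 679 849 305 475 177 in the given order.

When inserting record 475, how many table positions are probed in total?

2

432 hashes to 7; slot 7 is free => place at 7.
476 hashes to 0; slot 0 is free => place at 0.
151 hashes to 15; slot 15 is free => place at 15.
679 hashes to 16; slot 16 is free => place at 16.
849 hashes to 16, h2=2; 16 taken => place at 1.
305 hashes to 16, h2=2; 16,1 taken => place at 3.
475 hashes to 16, h2=12; 16 taken => place at 11.
177 hashes to 7, h2=2; 7 taken => place at 9.
Table: [476, 849, -, 305, -, -, -, 432, -, 177, -, 475, -, -, -, 151, 679]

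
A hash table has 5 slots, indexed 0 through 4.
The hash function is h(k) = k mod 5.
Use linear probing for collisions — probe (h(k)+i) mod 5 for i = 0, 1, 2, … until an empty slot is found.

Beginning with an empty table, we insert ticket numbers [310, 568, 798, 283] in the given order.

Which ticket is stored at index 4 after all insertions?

Insert 310: h=0, slot 0 empty -> index 0.
Insert 568: h=3, slot 3 empty -> index 3.
Insert 798: h=3, slot 3 occupied -> index 4.
Insert 283: h=3, slots 3,4,0 occupied -> index 1.
Table: [310, 283, ., 568, 798]

798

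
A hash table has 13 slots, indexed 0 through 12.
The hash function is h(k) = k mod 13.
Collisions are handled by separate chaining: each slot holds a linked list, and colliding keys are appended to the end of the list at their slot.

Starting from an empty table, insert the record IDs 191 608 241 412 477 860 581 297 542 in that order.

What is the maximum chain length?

191 -> bucket 9
608 -> bucket 10
241 -> bucket 7
412 -> bucket 9 (collision)
477 -> bucket 9 (collision)
860 -> bucket 2
581 -> bucket 9 (collision)
297 -> bucket 11
542 -> bucket 9 (collision)
Final buckets:
0: —
1: —
2: 860
3: —
4: —
5: —
6: —
7: 241
8: —
9: 191 -> 412 -> 477 -> 581 -> 542
10: 608
11: 297
12: —

5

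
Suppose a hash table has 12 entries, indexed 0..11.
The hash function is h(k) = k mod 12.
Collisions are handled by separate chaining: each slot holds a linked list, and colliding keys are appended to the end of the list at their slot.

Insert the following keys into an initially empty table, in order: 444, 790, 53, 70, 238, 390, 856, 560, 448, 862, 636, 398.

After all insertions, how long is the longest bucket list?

Insert 444: h=0, bucket 0 empty → new chain.
Insert 790: h=10, bucket 10 empty → new chain.
Insert 53: h=5, bucket 5 empty → new chain.
Insert 70: h=10, bucket 10 nonempty → append to chain.
Insert 238: h=10, bucket 10 nonempty → append to chain.
Insert 390: h=6, bucket 6 empty → new chain.
Insert 856: h=4, bucket 4 empty → new chain.
Insert 560: h=8, bucket 8 empty → new chain.
Insert 448: h=4, bucket 4 nonempty → append to chain.
Insert 862: h=10, bucket 10 nonempty → append to chain.
Insert 636: h=0, bucket 0 nonempty → append to chain.
Insert 398: h=2, bucket 2 empty → new chain.
Final buckets:
0: 444 -> 636
1: ∅
2: 398
3: ∅
4: 856 -> 448
5: 53
6: 390
7: ∅
8: 560
9: ∅
10: 790 -> 70 -> 238 -> 862
11: ∅

4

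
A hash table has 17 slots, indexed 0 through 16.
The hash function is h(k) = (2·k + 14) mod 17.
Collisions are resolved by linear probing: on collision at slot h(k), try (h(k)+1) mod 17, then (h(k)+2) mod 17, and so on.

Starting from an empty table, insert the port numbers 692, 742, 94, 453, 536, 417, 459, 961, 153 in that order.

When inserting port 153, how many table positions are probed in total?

692 hashes to 4; slot 4 is free → place at 4.
742 hashes to 2; slot 2 is free → place at 2.
94 hashes to 15; slot 15 is free → place at 15.
453 hashes to 2; 2 taken → place at 3.
536 hashes to 15; 15 taken → place at 16.
417 hashes to 15; 15,16 taken → place at 0.
459 hashes to 14; slot 14 is free → place at 14.
961 hashes to 15; 15,16,0 taken → place at 1.
153 hashes to 14; 14,15,16,0,1,2,3,4 taken → place at 5.
Table: [417, 961, 742, 453, 692, 153, _, _, _, _, _, _, _, _, 459, 94, 536]

9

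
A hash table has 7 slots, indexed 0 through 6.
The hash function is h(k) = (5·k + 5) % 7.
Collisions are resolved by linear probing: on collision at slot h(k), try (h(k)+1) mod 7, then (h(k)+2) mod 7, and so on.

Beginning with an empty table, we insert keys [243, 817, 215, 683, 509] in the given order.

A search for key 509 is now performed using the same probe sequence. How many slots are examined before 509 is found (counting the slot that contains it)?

243: h=2 => slot 2
817: h=2, probe 2,3 => slot 3
215: h=2, probe 2,3,4 => slot 4
683: h=4, probe 4,5 => slot 5
509: h=2, probe 2,3,4,5,6 => slot 6
Table: [_, _, 243, 817, 215, 683, 509]
Lookup 509: h=2, probe 2,3,4,5,6 → found at 6.

5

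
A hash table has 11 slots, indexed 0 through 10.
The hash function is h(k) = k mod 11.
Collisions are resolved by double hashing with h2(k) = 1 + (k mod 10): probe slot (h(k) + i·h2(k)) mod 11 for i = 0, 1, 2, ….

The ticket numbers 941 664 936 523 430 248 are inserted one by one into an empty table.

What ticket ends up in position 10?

523

Insert 941: h=6, slot 6 empty → index 6.
Insert 664: h=4, slot 4 empty → index 4.
Insert 936: h=1, slot 1 empty → index 1.
Insert 523: h=6, h2=4, slot 6 occupied → index 10.
Insert 430: h=1, h2=1, slot 1 occupied → index 2.
Insert 248: h=6, h2=9, slots 6,4,2 occupied → index 0.
Table: [248, 936, 430, _, 664, _, 941, _, _, _, 523]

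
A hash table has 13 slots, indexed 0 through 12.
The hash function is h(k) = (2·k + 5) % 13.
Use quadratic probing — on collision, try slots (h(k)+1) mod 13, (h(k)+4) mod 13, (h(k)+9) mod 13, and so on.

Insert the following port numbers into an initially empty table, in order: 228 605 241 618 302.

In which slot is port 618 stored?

2

228 hashes to 6; slot 6 is free => place at 6.
605 hashes to 6; 6 taken => place at 7.
241 hashes to 6; 6,7 taken => place at 10.
618 hashes to 6; 6,7,10 taken => place at 2.
302 hashes to 11; slot 11 is free => place at 11.
Table: [—, —, 618, —, —, —, 228, 605, —, —, 241, 302, —]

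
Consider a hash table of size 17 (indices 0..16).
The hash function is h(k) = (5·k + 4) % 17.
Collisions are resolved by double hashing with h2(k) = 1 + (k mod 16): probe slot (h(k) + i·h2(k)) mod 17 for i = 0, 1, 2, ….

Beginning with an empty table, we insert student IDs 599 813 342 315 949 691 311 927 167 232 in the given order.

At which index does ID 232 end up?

599 hashes to 7; slot 7 is free → place at 7.
813 hashes to 6; slot 6 is free → place at 6.
342 hashes to 14; slot 14 is free → place at 14.
315 hashes to 15; slot 15 is free → place at 15.
949 hashes to 6, h2=6; 6 taken → place at 12.
691 hashes to 8; slot 8 is free → place at 8.
311 hashes to 12, h2=8; 12 taken → place at 3.
927 hashes to 15, h2=16; 15,14 taken → place at 13.
167 hashes to 6, h2=8; 6,14 taken → place at 5.
232 hashes to 8, h2=9; 8 taken → place at 0.
Table: [232, ., ., 311, ., 167, 813, 599, 691, ., ., ., 949, 927, 342, 315, .]

0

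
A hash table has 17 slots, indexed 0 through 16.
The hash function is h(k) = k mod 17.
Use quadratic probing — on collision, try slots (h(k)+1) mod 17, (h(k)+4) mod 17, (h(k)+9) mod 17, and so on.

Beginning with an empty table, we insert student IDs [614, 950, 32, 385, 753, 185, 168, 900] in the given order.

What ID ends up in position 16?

32

614: h=2 → slot 2
950: h=15 → slot 15
32: h=15, probe 15,16 → slot 16
385: h=11 → slot 11
753: h=5 → slot 5
185: h=15, probe 15,16,2,7 → slot 7
168: h=15, probe 15,16,2,7,14 → slot 14
900: h=16, probe 16,0 → slot 0
Table: [900, —, 614, —, —, 753, —, 185, —, —, —, 385, —, —, 168, 950, 32]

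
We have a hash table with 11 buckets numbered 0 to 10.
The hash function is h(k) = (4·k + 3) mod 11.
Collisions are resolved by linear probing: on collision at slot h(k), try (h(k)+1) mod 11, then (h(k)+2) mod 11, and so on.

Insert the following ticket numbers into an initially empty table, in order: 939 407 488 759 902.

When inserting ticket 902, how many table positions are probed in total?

3

939 hashes to 8; slot 8 is free => place at 8.
407 hashes to 3; slot 3 is free => place at 3.
488 hashes to 8; 8 taken => place at 9.
759 hashes to 3; 3 taken => place at 4.
902 hashes to 3; 3,4 taken => place at 5.
Table: [., ., ., 407, 759, 902, ., ., 939, 488, .]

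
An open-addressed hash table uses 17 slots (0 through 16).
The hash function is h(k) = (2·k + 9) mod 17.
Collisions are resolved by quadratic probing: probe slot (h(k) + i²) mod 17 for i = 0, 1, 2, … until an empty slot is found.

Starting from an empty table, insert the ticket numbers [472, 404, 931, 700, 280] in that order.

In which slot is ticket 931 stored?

5

472: h=1 -> slot 1
404: h=1, probe 1,2 -> slot 2
931: h=1, probe 1,2,5 -> slot 5
700: h=15 -> slot 15
280: h=8 -> slot 8
Table: [∅, 472, 404, ∅, ∅, 931, ∅, ∅, 280, ∅, ∅, ∅, ∅, ∅, ∅, 700, ∅]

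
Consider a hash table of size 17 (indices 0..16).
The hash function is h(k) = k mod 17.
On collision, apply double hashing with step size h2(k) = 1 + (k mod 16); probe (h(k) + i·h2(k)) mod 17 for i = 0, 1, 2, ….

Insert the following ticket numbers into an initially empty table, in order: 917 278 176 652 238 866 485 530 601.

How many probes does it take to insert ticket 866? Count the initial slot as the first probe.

3

917 hashes to 16; slot 16 is free -> place at 16.
278 hashes to 6; slot 6 is free -> place at 6.
176 hashes to 6, h2=1; 6 taken -> place at 7.
652 hashes to 6, h2=13; 6 taken -> place at 2.
238 hashes to 0; slot 0 is free -> place at 0.
866 hashes to 16, h2=3; 16,2 taken -> place at 5.
485 hashes to 9; slot 9 is free -> place at 9.
530 hashes to 3; slot 3 is free -> place at 3.
601 hashes to 6, h2=10; 6,16,9,2 taken -> place at 12.
Table: [238, ∅, 652, 530, ∅, 866, 278, 176, ∅, 485, ∅, ∅, 601, ∅, ∅, ∅, 917]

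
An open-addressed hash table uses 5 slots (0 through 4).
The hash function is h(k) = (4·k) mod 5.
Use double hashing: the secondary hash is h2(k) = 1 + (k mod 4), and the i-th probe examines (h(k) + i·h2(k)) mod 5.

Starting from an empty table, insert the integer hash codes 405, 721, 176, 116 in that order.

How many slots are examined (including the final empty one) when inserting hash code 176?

3

405: h=0 → slot 0
721: h=4 → slot 4
176: h=4, h2=1, probe 4,0,1 → slot 1
116: h=4, h2=1, probe 4,0,1,2 → slot 2
Table: [405, 176, 116, —, 721]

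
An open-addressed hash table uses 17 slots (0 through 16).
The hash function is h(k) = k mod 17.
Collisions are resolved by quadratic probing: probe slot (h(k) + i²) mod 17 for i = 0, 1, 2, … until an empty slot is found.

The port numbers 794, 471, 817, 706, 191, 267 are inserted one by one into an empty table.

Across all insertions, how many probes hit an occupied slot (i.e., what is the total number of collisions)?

3

Insert 794: h=12, slot 12 empty => index 12.
Insert 471: h=12, slot 12 occupied => index 13.
Insert 817: h=1, slot 1 empty => index 1.
Insert 706: h=9, slot 9 empty => index 9.
Insert 191: h=4, slot 4 empty => index 4.
Insert 267: h=12, slots 12,13 occupied => index 16.
Table: [., 817, ., ., 191, ., ., ., ., 706, ., ., 794, 471, ., ., 267]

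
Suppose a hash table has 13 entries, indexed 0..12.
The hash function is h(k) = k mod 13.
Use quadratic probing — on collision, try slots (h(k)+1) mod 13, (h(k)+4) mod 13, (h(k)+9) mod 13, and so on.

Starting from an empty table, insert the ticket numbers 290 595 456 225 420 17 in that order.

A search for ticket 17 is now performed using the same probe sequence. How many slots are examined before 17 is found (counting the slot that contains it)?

Insert 290: h=4, slot 4 empty => index 4.
Insert 595: h=10, slot 10 empty => index 10.
Insert 456: h=1, slot 1 empty => index 1.
Insert 225: h=4, slot 4 occupied => index 5.
Insert 420: h=4, slots 4,5 occupied => index 8.
Insert 17: h=4, slots 4,5,8 occupied => index 0.
Table: [17, 456, -, -, 290, 225, -, -, 420, -, 595, -, -]
Lookup 17: h=4, probe 4,5,8,0 → found at 0.

4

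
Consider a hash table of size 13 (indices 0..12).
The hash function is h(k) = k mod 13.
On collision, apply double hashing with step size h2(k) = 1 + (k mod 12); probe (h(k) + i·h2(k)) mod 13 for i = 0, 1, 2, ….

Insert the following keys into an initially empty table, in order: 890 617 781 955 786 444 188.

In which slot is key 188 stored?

Insert 890: h=6, slot 6 empty -> index 6.
Insert 617: h=6, h2=6, slot 6 occupied -> index 12.
Insert 781: h=1, slot 1 empty -> index 1.
Insert 955: h=6, h2=8, slots 6,1 occupied -> index 9.
Insert 786: h=6, h2=7, slot 6 occupied -> index 0.
Insert 444: h=2, slot 2 empty -> index 2.
Insert 188: h=6, h2=9, slots 6,2 occupied -> index 11.
Table: [786, 781, 444, _, _, _, 890, _, _, 955, _, 188, 617]

11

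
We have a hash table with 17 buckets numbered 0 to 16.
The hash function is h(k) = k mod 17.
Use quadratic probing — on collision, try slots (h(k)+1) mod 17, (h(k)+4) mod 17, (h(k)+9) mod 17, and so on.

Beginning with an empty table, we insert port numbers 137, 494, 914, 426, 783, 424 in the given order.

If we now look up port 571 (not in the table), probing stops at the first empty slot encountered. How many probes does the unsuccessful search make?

2

Insert 137: h=1, slot 1 empty → index 1.
Insert 494: h=1, slot 1 occupied → index 2.
Insert 914: h=13, slot 13 empty → index 13.
Insert 426: h=1, slots 1,2 occupied → index 5.
Insert 783: h=1, slots 1,2,5 occupied → index 10.
Insert 424: h=16, slot 16 empty → index 16.
Table: [., 137, 494, ., ., 426, ., ., ., ., 783, ., ., 914, ., ., 424]
Lookup 571: h=10, probe 10,11 → slot 11 empty, not found.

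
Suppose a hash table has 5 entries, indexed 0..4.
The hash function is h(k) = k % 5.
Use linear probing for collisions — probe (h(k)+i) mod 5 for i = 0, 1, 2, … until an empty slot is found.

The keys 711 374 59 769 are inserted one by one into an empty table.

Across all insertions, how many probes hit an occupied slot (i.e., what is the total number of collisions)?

4

Insert 711: h=1, slot 1 empty -> index 1.
Insert 374: h=4, slot 4 empty -> index 4.
Insert 59: h=4, slot 4 occupied -> index 0.
Insert 769: h=4, slots 4,0,1 occupied -> index 2.
Table: [59, 711, 769, —, 374]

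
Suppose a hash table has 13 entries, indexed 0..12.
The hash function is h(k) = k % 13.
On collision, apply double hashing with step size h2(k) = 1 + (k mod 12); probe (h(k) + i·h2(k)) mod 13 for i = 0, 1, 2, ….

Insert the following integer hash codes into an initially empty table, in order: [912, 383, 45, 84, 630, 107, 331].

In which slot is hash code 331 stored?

9

Insert 912: h=2, slot 2 empty -> index 2.
Insert 383: h=6, slot 6 empty -> index 6.
Insert 45: h=6, h2=10, slot 6 occupied -> index 3.
Insert 84: h=6, h2=1, slot 6 occupied -> index 7.
Insert 630: h=6, h2=7, slot 6 occupied -> index 0.
Insert 107: h=3, h2=12, slots 3,2 occupied -> index 1.
Insert 331: h=6, h2=8, slots 6,1 occupied -> index 9.
Table: [630, 107, 912, 45, ∅, ∅, 383, 84, ∅, 331, ∅, ∅, ∅]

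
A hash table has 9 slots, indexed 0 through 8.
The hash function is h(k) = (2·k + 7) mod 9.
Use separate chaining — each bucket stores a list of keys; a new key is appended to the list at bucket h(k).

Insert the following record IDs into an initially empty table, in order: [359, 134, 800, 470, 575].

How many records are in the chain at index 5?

Insert 359: h=5, bucket 5 empty → new chain.
Insert 134: h=5, bucket 5 nonempty → append to chain.
Insert 800: h=5, bucket 5 nonempty → append to chain.
Insert 470: h=2, bucket 2 empty → new chain.
Insert 575: h=5, bucket 5 nonempty → append to chain.
Final buckets:
0: ∅
1: ∅
2: 470
3: ∅
4: ∅
5: 359 -> 134 -> 800 -> 575
6: ∅
7: ∅
8: ∅

4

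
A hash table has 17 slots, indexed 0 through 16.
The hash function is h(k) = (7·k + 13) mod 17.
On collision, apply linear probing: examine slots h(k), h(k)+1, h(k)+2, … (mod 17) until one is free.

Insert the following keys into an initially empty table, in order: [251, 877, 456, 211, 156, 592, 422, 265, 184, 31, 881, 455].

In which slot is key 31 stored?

14

251 hashes to 2; slot 2 is free -> place at 2.
877 hashes to 15; slot 15 is free -> place at 15.
456 hashes to 9; slot 9 is free -> place at 9.
211 hashes to 11; slot 11 is free -> place at 11.
156 hashes to 0; slot 0 is free -> place at 0.
592 hashes to 9; 9 taken -> place at 10.
422 hashes to 9; 9,10,11 taken -> place at 12.
265 hashes to 15; 15 taken -> place at 16.
184 hashes to 9; 9,10,11,12 taken -> place at 13.
31 hashes to 9; 9,10,11,12,13 taken -> place at 14.
881 hashes to 9; 9,10,11,12,13,14,15,16,0 taken -> place at 1.
455 hashes to 2; 2 taken -> place at 3.
Table: [156, 881, 251, 455, ∅, ∅, ∅, ∅, ∅, 456, 592, 211, 422, 184, 31, 877, 265]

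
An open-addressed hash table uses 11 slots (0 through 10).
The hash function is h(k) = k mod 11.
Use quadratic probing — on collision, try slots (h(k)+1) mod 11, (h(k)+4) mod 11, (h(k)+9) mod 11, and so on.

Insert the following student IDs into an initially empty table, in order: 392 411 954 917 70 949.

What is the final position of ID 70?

2

392: h=7 -> slot 7
411: h=4 -> slot 4
954: h=8 -> slot 8
917: h=4, probe 4,5 -> slot 5
70: h=4, probe 4,5,8,2 -> slot 2
949: h=3 -> slot 3
Table: [., ., 70, 949, 411, 917, ., 392, 954, ., .]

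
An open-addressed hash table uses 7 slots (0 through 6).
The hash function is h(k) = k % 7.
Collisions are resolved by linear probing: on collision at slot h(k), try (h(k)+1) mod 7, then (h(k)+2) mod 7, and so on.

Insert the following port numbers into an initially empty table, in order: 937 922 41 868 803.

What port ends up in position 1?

868

937 hashes to 6; slot 6 is free => place at 6.
922 hashes to 5; slot 5 is free => place at 5.
41 hashes to 6; 6 taken => place at 0.
868 hashes to 0; 0 taken => place at 1.
803 hashes to 5; 5,6,0,1 taken => place at 2.
Table: [41, 868, 803, —, —, 922, 937]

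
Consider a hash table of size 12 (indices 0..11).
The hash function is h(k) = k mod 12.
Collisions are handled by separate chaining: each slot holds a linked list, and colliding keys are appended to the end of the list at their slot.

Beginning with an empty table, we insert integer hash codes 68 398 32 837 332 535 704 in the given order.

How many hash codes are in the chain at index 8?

4

Insert 68: h=8, bucket 8 empty -> new chain.
Insert 398: h=2, bucket 2 empty -> new chain.
Insert 32: h=8, bucket 8 nonempty -> append to chain.
Insert 837: h=9, bucket 9 empty -> new chain.
Insert 332: h=8, bucket 8 nonempty -> append to chain.
Insert 535: h=7, bucket 7 empty -> new chain.
Insert 704: h=8, bucket 8 nonempty -> append to chain.
Final buckets:
0: —
1: —
2: 398
3: —
4: —
5: —
6: —
7: 535
8: 68 -> 32 -> 332 -> 704
9: 837
10: —
11: —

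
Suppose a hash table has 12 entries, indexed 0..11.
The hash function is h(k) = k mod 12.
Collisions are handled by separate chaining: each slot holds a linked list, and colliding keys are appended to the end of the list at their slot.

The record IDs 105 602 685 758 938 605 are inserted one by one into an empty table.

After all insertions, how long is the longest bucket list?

Insert 105: h=9, bucket 9 empty → new chain.
Insert 602: h=2, bucket 2 empty → new chain.
Insert 685: h=1, bucket 1 empty → new chain.
Insert 758: h=2, bucket 2 nonempty → append to chain.
Insert 938: h=2, bucket 2 nonempty → append to chain.
Insert 605: h=5, bucket 5 empty → new chain.
Final buckets:
0: .
1: 685
2: 602 -> 758 -> 938
3: .
4: .
5: 605
6: .
7: .
8: .
9: 105
10: .
11: .

3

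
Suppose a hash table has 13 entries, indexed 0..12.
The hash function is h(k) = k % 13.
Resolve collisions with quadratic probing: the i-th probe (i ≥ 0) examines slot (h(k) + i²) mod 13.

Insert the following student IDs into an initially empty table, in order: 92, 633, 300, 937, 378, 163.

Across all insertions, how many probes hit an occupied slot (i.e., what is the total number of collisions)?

92 hashes to 1; slot 1 is free -> place at 1.
633 hashes to 9; slot 9 is free -> place at 9.
300 hashes to 1; 1 taken -> place at 2.
937 hashes to 1; 1,2 taken -> place at 5.
378 hashes to 1; 1,2,5 taken -> place at 10.
163 hashes to 7; slot 7 is free -> place at 7.
Table: [., 92, 300, ., ., 937, ., 163, ., 633, 378, ., .]

6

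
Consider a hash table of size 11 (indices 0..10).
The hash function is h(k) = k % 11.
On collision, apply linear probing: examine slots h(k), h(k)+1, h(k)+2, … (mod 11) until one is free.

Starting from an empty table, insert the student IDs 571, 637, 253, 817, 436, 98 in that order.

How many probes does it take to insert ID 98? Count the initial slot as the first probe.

4

Insert 571: h=10, slot 10 empty → index 10.
Insert 637: h=10, slot 10 occupied → index 0.
Insert 253: h=0, slot 0 occupied → index 1.
Insert 817: h=3, slot 3 empty → index 3.
Insert 436: h=7, slot 7 empty → index 7.
Insert 98: h=10, slots 10,0,1 occupied → index 2.
Table: [637, 253, 98, 817, —, —, —, 436, —, —, 571]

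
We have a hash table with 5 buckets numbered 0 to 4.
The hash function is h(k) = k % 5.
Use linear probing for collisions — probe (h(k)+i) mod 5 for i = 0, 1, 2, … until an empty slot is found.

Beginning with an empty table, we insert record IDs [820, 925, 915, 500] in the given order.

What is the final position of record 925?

820 hashes to 0; slot 0 is free -> place at 0.
925 hashes to 0; 0 taken -> place at 1.
915 hashes to 0; 0,1 taken -> place at 2.
500 hashes to 0; 0,1,2 taken -> place at 3.
Table: [820, 925, 915, 500, —]

1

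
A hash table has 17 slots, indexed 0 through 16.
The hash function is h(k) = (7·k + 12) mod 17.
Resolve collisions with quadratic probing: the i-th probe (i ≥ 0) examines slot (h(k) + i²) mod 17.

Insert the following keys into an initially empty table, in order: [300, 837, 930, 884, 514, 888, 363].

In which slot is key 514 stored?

7

300 hashes to 4; slot 4 is free -> place at 4.
837 hashes to 6; slot 6 is free -> place at 6.
930 hashes to 11; slot 11 is free -> place at 11.
884 hashes to 12; slot 12 is free -> place at 12.
514 hashes to 6; 6 taken -> place at 7.
888 hashes to 6; 6,7 taken -> place at 10.
363 hashes to 3; slot 3 is free -> place at 3.
Table: [—, —, —, 363, 300, —, 837, 514, —, —, 888, 930, 884, —, —, —, —]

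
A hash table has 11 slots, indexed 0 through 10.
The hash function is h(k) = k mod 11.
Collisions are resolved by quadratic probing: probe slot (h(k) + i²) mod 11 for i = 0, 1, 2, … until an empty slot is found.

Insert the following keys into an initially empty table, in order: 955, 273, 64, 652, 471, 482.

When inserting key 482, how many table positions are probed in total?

6

955: h=9 → slot 9
273: h=9, probe 9,10 → slot 10
64: h=9, probe 9,10,2 → slot 2
652: h=3 → slot 3
471: h=9, probe 9,10,2,7 → slot 7
482: h=9, probe 9,10,2,7,3,1 → slot 1
Table: [—, 482, 64, 652, —, —, —, 471, —, 955, 273]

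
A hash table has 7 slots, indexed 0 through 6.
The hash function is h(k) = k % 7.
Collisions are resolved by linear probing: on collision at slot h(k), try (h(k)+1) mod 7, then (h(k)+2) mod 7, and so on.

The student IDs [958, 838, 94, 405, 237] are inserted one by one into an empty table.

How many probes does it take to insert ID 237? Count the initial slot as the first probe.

3

Insert 958: h=6, slot 6 empty => index 6.
Insert 838: h=5, slot 5 empty => index 5.
Insert 94: h=3, slot 3 empty => index 3.
Insert 405: h=6, slot 6 occupied => index 0.
Insert 237: h=6, slots 6,0 occupied => index 1.
Table: [405, 237, _, 94, _, 838, 958]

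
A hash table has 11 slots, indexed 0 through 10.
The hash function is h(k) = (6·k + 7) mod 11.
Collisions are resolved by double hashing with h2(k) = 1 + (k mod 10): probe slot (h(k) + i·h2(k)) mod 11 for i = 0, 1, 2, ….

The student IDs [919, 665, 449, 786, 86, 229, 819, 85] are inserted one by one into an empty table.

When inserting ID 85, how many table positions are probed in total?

919 hashes to 10; slot 10 is free -> place at 10.
665 hashes to 4; slot 4 is free -> place at 4.
449 hashes to 6; slot 6 is free -> place at 6.
786 hashes to 4, h2=7; 4 taken -> place at 0.
86 hashes to 6, h2=7; 6 taken -> place at 2.
229 hashes to 6, h2=10; 6 taken -> place at 5.
819 hashes to 4, h2=10; 4 taken -> place at 3.
85 hashes to 0, h2=6; 0,6 taken -> place at 1.
Table: [786, 85, 86, 819, 665, 229, 449, ∅, ∅, ∅, 919]

3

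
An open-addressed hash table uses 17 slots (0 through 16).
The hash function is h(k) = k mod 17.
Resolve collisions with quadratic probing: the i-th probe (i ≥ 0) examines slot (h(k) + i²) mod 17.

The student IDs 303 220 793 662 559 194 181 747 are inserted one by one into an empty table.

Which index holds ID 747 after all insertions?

3

303: h=14 -> slot 14
220: h=16 -> slot 16
793: h=11 -> slot 11
662: h=16, probe 16,0 -> slot 0
559: h=15 -> slot 15
194: h=7 -> slot 7
181: h=11, probe 11,12 -> slot 12
747: h=16, probe 16,0,3 -> slot 3
Table: [662, _, _, 747, _, _, _, 194, _, _, _, 793, 181, _, 303, 559, 220]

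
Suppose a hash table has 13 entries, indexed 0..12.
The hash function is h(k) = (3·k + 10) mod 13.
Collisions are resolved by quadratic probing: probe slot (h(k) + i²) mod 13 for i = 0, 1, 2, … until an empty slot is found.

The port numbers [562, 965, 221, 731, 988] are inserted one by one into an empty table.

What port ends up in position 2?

731

562: h=6 -> slot 6
965: h=6, probe 6,7 -> slot 7
221: h=10 -> slot 10
731: h=6, probe 6,7,10,2 -> slot 2
988: h=10, probe 10,11 -> slot 11
Table: [-, -, 731, -, -, -, 562, 965, -, -, 221, 988, -]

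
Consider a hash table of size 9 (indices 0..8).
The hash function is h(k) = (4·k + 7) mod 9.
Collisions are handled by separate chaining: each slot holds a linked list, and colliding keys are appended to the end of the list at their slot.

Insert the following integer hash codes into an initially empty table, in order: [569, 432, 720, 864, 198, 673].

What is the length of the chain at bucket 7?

Insert 569: h=6, bucket 6 empty -> new chain.
Insert 432: h=7, bucket 7 empty -> new chain.
Insert 720: h=7, bucket 7 nonempty -> append to chain.
Insert 864: h=7, bucket 7 nonempty -> append to chain.
Insert 198: h=7, bucket 7 nonempty -> append to chain.
Insert 673: h=8, bucket 8 empty -> new chain.
Final buckets:
0: —
1: —
2: —
3: —
4: —
5: —
6: 569
7: 432 -> 720 -> 864 -> 198
8: 673

4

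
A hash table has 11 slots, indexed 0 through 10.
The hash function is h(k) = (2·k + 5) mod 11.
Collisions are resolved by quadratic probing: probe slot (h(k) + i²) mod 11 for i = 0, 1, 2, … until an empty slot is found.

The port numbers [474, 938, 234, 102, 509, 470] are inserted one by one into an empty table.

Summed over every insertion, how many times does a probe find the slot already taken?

Insert 474: h=7, slot 7 empty => index 7.
Insert 938: h=0, slot 0 empty => index 0.
Insert 234: h=0, slot 0 occupied => index 1.
Insert 102: h=0, slots 0,1 occupied => index 4.
Insert 509: h=0, slots 0,1,4 occupied => index 9.
Insert 470: h=10, slot 10 empty => index 10.
Table: [938, 234, ∅, ∅, 102, ∅, ∅, 474, ∅, 509, 470]

6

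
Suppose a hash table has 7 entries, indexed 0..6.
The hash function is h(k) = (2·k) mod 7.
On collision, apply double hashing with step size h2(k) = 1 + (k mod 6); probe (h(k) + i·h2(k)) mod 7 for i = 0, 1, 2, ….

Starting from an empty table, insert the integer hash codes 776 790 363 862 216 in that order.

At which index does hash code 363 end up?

776: h=5 -> slot 5
790: h=5, h2=5, probe 5,3 -> slot 3
363: h=5, h2=4, probe 5,2 -> slot 2
862: h=2, h2=5, probe 2,0 -> slot 0
216: h=5, h2=1, probe 5,6 -> slot 6
Table: [862, —, 363, 790, —, 776, 216]

2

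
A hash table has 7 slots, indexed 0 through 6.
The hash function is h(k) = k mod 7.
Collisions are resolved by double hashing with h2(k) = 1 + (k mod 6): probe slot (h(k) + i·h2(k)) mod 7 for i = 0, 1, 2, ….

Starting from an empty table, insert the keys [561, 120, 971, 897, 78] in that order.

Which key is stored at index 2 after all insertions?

120

561: h=1 => slot 1
120: h=1, h2=1, probe 1,2 => slot 2
971: h=5 => slot 5
897: h=1, h2=4, probe 1,5,2,6 => slot 6
78: h=1, h2=1, probe 1,2,3 => slot 3
Table: [_, 561, 120, 78, _, 971, 897]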